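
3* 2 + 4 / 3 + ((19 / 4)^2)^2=396595 / 768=516.40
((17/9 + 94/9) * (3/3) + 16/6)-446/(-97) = 1901/97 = 19.60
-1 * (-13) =13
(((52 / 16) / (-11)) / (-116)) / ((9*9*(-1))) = -13 / 413424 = -0.00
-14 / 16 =-7 / 8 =-0.88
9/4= 2.25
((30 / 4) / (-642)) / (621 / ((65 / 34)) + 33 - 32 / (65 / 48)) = -25 / 715188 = -0.00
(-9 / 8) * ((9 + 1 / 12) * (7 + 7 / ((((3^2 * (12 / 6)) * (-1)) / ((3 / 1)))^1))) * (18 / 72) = -3815 / 256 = -14.90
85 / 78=1.09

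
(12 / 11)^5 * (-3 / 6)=-124416 / 161051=-0.77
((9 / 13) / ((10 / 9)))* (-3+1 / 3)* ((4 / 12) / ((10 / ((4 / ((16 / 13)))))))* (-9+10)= -9 / 50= -0.18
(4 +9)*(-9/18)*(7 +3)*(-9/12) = 195/4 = 48.75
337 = 337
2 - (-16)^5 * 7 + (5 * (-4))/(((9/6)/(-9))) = 7340154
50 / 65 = 10 / 13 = 0.77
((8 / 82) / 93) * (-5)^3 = -500 / 3813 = -0.13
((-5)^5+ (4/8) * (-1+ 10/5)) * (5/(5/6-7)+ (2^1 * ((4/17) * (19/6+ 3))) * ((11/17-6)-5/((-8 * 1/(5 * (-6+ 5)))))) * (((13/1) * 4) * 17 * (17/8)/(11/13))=573971926879/3256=176281304.32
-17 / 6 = -2.83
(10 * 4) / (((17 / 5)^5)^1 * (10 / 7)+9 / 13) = 2275000 / 36955657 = 0.06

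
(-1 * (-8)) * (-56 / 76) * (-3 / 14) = 24 / 19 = 1.26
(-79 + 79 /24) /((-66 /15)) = 9085 /528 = 17.21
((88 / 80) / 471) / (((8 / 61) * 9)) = 671 / 339120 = 0.00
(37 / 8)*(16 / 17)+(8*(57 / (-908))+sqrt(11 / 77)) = sqrt(7) / 7+14860 / 3859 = 4.23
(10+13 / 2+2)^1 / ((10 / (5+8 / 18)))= 1813 / 180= 10.07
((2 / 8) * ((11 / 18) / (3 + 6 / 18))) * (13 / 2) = 143 / 480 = 0.30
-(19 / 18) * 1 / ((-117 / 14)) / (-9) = -133 / 9477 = -0.01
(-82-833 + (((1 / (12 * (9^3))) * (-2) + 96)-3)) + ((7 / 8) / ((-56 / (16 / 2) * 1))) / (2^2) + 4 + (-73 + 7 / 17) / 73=-71132511971 / 86850144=-819.03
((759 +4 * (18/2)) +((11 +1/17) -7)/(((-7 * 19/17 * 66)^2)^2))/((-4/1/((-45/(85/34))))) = 1573360272424046839/439793227791456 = 3577.50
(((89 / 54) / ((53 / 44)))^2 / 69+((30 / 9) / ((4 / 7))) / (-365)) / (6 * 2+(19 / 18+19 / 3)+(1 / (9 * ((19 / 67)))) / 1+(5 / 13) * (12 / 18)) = 56819885681 / 102097073400705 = 0.00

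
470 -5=465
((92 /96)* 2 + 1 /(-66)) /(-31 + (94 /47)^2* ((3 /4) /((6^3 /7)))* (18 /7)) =-251 /4059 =-0.06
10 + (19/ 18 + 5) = 289/ 18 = 16.06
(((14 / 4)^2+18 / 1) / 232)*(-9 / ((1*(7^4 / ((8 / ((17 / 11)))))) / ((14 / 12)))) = -3993 / 1352792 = -0.00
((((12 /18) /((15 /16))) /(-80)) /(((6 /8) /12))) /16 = -2 /225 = -0.01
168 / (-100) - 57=-1467 / 25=-58.68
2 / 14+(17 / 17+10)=78 / 7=11.14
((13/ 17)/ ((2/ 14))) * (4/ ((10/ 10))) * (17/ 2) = 182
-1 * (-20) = 20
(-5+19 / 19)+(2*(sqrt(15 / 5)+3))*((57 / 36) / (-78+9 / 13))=-4.19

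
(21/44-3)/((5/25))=-555/44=-12.61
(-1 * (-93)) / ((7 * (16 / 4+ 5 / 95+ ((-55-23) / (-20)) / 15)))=88350 / 28679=3.08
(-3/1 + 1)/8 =-1/4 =-0.25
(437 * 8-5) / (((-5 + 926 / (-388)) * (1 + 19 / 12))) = -8127048 / 44423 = -182.95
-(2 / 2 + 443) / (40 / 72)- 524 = -6616 / 5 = -1323.20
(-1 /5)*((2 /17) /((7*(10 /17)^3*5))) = -0.00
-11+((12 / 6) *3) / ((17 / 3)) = -169 / 17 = -9.94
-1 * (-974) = 974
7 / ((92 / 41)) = 287 / 92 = 3.12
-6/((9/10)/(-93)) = 620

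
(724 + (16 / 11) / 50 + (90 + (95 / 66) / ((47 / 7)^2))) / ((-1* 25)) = -2967130307 / 91121250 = -32.56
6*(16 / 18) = 16 / 3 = 5.33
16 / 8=2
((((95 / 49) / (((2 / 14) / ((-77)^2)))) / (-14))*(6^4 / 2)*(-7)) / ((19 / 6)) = 8232840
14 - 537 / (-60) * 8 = 428 / 5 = 85.60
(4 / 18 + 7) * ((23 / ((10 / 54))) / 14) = 897 / 14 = 64.07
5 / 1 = 5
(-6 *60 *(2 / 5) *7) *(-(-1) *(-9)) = 9072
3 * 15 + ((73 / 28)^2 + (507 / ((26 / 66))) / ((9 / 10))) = 1161729 / 784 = 1481.80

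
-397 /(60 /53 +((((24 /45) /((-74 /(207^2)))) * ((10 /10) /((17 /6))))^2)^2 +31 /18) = -37052838251292611250 /13172587591565187630601859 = -0.00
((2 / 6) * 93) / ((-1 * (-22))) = 31 / 22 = 1.41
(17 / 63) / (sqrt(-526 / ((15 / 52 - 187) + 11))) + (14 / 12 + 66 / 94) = 17 * sqrt(62478806) / 861588 + 527 / 282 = 2.02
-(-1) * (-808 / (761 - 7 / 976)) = -788608 / 742729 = -1.06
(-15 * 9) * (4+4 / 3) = -720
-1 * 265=-265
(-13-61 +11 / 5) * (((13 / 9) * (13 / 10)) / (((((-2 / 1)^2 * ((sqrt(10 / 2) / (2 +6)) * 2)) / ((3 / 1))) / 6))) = -60671 * sqrt(5) / 125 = -1085.32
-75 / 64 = -1.17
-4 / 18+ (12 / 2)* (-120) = -6482 / 9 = -720.22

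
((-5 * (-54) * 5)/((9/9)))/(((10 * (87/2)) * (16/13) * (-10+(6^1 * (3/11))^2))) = -70785/205552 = -0.34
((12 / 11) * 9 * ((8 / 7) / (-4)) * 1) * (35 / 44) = -270 / 121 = -2.23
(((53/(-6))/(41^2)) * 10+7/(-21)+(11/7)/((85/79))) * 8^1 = 25795976/3000585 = 8.60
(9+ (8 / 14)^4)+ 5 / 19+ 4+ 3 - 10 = 290583 / 45619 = 6.37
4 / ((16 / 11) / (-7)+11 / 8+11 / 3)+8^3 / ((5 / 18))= 82363488 / 44665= 1844.03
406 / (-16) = -203 / 8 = -25.38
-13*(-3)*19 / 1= 741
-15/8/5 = -0.38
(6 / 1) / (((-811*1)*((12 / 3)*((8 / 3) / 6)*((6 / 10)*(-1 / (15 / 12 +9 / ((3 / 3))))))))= 1845 / 25952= 0.07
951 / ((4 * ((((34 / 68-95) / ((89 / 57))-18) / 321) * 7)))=-3018791 / 21742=-138.85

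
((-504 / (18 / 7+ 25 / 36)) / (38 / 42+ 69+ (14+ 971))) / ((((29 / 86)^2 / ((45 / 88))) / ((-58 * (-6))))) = -1331530280640 / 5815982161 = -228.94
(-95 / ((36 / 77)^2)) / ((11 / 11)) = -434.61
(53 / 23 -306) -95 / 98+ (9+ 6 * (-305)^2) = 557854.33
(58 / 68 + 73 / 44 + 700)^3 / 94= 145099559604477239 / 39339845248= 3688361.22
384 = 384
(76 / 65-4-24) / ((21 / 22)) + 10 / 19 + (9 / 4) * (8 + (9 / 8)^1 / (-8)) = -65719807 / 6639360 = -9.90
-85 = -85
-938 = -938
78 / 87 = 26 / 29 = 0.90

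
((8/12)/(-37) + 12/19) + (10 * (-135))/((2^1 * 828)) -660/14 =-64303129/1358196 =-47.34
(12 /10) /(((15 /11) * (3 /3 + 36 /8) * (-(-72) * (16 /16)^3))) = 1 /450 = 0.00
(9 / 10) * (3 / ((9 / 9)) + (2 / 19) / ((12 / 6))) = 261 / 95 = 2.75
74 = 74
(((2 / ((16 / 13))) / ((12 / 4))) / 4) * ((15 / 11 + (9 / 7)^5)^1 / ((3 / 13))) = 12698153 / 4437048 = 2.86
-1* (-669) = 669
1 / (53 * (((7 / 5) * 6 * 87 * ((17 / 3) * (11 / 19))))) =95 / 12071598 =0.00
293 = 293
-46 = -46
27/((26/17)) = 459/26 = 17.65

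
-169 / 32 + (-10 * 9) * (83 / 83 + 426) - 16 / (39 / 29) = -47982079 / 1248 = -38447.18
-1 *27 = -27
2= 2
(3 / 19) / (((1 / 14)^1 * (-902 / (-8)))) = 168 / 8569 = 0.02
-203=-203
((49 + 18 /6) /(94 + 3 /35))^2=3312400 /10843849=0.31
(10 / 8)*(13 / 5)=13 / 4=3.25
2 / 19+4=78 / 19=4.11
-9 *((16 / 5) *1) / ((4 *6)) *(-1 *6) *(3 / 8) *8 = 108 / 5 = 21.60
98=98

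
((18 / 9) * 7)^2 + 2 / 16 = 1569 / 8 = 196.12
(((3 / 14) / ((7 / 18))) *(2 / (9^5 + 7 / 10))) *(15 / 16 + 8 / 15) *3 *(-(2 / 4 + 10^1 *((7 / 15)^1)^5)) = -77343359 / 1302045885000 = -0.00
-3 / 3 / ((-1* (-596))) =-1 / 596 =-0.00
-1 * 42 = -42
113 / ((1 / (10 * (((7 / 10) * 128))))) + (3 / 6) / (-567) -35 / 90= 57407395 / 567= 101247.61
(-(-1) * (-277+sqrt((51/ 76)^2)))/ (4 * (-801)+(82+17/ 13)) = 273013/ 3083244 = 0.09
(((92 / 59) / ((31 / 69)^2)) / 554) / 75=73002 / 392640575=0.00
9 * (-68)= -612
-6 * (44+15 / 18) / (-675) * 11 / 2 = 2959 / 1350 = 2.19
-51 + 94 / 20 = -463 / 10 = -46.30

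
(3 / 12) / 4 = 1 / 16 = 0.06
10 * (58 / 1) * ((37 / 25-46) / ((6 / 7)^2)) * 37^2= -721724479 / 15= -48114965.27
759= 759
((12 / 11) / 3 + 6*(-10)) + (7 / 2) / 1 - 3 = -1301 / 22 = -59.14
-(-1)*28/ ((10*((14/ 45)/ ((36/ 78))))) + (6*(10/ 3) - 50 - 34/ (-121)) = -40214/ 1573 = -25.57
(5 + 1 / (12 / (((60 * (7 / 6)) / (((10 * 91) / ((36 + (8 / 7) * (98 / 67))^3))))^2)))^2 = 4177873689440075145985171993333635677281 / 2103359711716971296152260489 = 1986285876907.70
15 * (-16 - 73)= -1335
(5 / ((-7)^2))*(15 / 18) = 25 / 294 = 0.09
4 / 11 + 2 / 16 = 0.49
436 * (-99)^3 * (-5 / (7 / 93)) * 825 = 162292695889500 / 7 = 23184670841357.14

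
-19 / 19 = -1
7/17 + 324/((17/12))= 3895/17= 229.12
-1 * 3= -3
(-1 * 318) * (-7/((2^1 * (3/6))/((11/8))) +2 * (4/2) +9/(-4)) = 10017/4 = 2504.25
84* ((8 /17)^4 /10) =172032 /417605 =0.41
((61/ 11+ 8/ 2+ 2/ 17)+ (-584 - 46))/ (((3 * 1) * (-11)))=116003/ 6171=18.80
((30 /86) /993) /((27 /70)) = 350 /384291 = 0.00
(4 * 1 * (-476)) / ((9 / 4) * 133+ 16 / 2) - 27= -40799 / 1229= -33.20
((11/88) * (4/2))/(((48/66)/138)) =759/16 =47.44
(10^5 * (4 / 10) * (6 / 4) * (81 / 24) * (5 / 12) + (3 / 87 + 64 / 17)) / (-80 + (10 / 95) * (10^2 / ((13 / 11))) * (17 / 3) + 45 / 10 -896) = -61649344536 / 672926759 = -91.61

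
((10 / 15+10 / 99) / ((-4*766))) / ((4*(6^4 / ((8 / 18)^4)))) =-38 / 20150648397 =-0.00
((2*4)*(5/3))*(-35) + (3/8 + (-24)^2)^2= 63694363/192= 331741.47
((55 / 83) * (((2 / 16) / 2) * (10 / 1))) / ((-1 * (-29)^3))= 275 / 16194296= 0.00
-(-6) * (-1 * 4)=-24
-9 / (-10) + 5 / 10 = 7 / 5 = 1.40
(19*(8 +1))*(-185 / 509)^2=5852475 / 259081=22.59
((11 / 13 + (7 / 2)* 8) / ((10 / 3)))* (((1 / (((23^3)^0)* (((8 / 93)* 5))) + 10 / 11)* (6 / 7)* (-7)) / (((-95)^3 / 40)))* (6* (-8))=-0.38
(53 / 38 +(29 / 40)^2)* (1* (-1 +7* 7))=175137 / 1900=92.18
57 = 57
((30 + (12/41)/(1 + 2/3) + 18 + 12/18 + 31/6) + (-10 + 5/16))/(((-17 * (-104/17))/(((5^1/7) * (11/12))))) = 4797353/17192448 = 0.28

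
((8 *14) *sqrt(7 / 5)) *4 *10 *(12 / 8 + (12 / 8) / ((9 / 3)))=10601.61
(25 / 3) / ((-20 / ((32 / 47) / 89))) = -40 / 12549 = -0.00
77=77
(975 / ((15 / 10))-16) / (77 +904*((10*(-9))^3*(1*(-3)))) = 634 / 1977048077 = 0.00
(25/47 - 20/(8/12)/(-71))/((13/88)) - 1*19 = -41843/3337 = -12.54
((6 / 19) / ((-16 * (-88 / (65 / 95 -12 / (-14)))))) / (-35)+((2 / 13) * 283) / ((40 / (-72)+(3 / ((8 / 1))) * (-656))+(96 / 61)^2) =-236057932243389 / 1323279351634240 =-0.18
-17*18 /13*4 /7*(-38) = 46512 /91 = 511.12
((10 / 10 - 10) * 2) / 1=-18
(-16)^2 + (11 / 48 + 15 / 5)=12443 / 48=259.23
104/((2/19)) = 988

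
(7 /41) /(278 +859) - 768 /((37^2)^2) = -22682729 /87367763337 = -0.00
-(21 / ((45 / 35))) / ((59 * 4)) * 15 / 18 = -245 / 4248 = -0.06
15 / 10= 3 / 2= 1.50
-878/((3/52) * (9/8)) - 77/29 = -10594271/783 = -13530.36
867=867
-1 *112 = -112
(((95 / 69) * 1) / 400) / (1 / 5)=19 / 1104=0.02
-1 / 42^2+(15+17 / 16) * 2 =113335 / 3528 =32.12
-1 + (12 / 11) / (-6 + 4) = -1.55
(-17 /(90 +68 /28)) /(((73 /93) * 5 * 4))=-11067 /944620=-0.01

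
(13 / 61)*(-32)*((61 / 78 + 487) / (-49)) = 608752 / 8967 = 67.89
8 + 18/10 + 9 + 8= 134/5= 26.80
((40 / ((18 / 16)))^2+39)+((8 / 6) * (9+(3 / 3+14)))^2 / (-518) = 27298309 / 20979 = 1301.22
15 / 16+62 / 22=661 / 176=3.76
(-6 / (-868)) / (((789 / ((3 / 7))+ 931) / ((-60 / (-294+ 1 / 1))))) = 5 / 9791474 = 0.00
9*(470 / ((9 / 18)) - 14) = 8334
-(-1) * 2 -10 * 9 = -88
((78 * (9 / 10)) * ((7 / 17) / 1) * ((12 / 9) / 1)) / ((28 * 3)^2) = 13 / 2380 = 0.01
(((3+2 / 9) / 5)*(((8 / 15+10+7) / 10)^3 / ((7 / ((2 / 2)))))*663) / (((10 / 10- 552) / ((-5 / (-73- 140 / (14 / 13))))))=-4020309787 / 273364875000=-0.01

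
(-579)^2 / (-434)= -335241 / 434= -772.44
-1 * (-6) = 6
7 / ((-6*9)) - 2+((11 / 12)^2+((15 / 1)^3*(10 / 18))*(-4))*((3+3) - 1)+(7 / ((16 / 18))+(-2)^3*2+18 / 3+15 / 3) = -16197863 / 432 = -37495.05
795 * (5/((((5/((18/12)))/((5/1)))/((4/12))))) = 3975/2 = 1987.50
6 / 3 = 2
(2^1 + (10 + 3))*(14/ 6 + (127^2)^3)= 62938093720370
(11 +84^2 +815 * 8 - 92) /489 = 13495 /489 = 27.60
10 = 10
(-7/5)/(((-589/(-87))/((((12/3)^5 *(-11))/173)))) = 6859776/509485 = 13.46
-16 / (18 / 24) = -64 / 3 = -21.33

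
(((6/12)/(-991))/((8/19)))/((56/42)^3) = -0.00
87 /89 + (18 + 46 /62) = 54406 /2759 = 19.72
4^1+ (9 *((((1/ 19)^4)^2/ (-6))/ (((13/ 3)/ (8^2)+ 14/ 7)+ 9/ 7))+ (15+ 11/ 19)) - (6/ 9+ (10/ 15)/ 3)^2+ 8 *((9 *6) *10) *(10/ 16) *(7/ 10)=11834754901210161002/ 6200138408688747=1908.79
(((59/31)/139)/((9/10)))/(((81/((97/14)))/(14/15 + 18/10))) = 234643/65966481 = 0.00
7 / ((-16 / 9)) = -63 / 16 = -3.94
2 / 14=1 / 7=0.14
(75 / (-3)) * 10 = -250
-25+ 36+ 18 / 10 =64 / 5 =12.80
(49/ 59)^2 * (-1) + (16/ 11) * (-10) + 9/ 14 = -7822575/ 536074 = -14.59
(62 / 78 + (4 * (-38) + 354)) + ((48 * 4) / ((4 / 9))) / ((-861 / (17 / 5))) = 11253943 / 55965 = 201.09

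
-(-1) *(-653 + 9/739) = -652.99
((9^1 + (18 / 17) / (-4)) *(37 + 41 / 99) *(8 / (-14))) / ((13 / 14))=-44448 / 221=-201.12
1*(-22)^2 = 484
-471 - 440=-911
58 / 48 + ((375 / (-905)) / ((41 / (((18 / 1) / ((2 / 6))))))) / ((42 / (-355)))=7257463 / 1246728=5.82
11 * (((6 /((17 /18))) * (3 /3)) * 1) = 1188 /17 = 69.88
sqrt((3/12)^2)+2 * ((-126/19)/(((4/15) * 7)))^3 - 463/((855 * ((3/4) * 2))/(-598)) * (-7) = -1482127361/925965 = -1600.63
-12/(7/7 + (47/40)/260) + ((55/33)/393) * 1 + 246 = 234.06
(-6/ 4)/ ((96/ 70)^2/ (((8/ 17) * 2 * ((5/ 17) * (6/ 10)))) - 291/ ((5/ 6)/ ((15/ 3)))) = 1225/ 1416652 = 0.00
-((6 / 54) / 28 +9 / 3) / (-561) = 757 / 141372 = 0.01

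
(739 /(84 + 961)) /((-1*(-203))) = 739 /212135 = 0.00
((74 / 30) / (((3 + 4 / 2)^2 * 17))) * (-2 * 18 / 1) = -444 / 2125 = -0.21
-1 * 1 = -1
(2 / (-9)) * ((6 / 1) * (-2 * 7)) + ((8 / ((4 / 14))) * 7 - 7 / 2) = 1267 / 6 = 211.17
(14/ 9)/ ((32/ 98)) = 343/ 72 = 4.76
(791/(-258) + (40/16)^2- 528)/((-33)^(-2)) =-98302215/172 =-571524.51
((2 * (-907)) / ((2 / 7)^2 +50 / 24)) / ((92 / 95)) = -1333290 / 1541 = -865.21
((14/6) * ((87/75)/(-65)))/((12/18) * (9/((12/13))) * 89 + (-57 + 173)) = -406/6771375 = -0.00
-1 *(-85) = 85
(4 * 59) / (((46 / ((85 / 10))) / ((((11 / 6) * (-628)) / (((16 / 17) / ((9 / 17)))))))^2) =457695917811 / 135424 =3379725.29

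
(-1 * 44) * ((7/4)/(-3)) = 77/3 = 25.67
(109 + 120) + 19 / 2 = 477 / 2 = 238.50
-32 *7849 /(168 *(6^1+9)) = -31396 /315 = -99.67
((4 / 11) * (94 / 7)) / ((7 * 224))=47 / 15092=0.00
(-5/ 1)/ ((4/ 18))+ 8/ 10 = -217/ 10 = -21.70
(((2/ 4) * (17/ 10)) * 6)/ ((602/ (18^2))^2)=669222/ 453005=1.48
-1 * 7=-7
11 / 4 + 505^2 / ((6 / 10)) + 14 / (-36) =15301585 / 36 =425044.03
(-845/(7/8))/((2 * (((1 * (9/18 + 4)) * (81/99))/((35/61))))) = -371800/4941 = -75.25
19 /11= 1.73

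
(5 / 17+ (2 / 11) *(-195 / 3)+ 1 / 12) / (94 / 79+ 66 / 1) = -2028167 / 11911152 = -0.17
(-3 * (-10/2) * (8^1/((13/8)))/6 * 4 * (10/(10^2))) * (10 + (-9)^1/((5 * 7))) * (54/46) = 589248/10465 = 56.31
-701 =-701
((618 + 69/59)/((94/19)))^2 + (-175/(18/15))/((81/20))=116798434685803/7474222188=15626.83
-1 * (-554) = 554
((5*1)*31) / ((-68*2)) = -155 / 136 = -1.14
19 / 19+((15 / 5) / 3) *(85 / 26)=111 / 26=4.27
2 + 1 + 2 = 5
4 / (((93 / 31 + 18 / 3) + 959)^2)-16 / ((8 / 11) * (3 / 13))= -66997213 / 702768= -95.33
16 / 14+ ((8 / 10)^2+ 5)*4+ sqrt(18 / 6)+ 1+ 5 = sqrt(3)+ 5198 / 175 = 31.43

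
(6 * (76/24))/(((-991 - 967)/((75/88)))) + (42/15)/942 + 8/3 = 1079919373/405775920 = 2.66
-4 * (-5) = 20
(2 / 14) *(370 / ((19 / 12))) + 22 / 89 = 398086 / 11837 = 33.63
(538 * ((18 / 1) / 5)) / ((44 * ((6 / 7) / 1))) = 5649 / 110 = 51.35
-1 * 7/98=-1/14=-0.07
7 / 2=3.50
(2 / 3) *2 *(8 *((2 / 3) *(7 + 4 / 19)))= 8768 / 171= 51.27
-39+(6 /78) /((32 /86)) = -8069 /208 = -38.79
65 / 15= 13 / 3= 4.33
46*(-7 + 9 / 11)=-3128 / 11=-284.36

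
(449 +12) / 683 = 461 / 683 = 0.67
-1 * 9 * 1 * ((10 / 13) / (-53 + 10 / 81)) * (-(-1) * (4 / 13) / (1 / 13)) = 29160 / 55679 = 0.52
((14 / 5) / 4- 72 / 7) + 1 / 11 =-7311 / 770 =-9.49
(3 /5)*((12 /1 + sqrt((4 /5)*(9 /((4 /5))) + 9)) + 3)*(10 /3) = 6*sqrt(2) + 30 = 38.49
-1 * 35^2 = -1225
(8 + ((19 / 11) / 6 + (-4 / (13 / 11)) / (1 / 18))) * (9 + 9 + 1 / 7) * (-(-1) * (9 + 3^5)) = -34412682 / 143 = -240648.13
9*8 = 72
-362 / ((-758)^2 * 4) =-181 / 1149128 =-0.00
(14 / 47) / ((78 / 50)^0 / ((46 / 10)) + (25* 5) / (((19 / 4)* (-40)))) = -1748 / 2585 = -0.68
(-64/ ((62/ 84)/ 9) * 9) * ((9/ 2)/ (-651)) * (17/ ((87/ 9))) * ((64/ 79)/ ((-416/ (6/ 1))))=-28553472/ 28621463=-1.00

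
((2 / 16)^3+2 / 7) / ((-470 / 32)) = -1031 / 52640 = -0.02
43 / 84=0.51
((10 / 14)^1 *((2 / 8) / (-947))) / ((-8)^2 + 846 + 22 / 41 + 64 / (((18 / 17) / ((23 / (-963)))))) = -1776735 / 8565820173232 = -0.00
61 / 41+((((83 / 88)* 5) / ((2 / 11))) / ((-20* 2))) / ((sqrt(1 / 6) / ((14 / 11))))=61 / 41 - 581* sqrt(6) / 704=-0.53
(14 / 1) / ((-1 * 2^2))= -7 / 2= -3.50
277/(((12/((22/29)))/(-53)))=-161491/174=-928.11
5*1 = 5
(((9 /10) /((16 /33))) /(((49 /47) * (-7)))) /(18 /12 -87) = 1551 /521360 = 0.00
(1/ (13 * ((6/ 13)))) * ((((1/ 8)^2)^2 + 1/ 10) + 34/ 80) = 10757/ 122880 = 0.09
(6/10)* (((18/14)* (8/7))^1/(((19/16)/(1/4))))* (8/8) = 864/4655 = 0.19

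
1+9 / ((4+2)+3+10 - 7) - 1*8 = -25 / 4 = -6.25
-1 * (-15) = 15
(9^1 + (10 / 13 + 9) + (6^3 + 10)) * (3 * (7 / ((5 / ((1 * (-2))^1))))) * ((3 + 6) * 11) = -13230756 / 65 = -203550.09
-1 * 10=-10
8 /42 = 4 /21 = 0.19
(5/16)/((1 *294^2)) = 5/1382976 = 0.00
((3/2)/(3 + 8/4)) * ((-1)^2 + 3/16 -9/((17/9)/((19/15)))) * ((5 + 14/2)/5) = -59337/17000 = -3.49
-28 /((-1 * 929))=28 /929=0.03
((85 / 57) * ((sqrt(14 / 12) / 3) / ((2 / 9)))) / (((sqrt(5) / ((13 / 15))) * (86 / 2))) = 0.02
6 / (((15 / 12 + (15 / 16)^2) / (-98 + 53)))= -13824 / 109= -126.83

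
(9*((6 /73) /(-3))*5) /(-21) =30 /511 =0.06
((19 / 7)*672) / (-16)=-114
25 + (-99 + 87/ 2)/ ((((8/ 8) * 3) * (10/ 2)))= 213/ 10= 21.30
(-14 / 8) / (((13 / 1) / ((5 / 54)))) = -35 / 2808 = -0.01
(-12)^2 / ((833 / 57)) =8208 / 833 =9.85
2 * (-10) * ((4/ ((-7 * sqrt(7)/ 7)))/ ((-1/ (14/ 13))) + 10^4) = -200000 -160 * sqrt(7)/ 13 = -200032.56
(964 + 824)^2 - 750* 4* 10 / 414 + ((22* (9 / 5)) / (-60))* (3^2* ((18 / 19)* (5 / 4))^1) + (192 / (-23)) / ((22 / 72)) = 922031779993 / 288420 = 3196837.18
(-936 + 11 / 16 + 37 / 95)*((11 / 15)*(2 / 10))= -15631913 / 114000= -137.12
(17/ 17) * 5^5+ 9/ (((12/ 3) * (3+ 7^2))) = 650009/ 208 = 3125.04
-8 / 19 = -0.42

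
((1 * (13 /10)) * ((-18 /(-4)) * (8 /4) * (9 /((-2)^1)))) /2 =-1053 /40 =-26.32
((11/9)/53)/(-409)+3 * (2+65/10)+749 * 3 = 886697663/390186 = 2272.50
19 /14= 1.36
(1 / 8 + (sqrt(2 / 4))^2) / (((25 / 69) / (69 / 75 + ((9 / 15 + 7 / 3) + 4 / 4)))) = 2093 / 250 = 8.37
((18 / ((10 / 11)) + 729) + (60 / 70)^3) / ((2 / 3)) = 1927908 / 1715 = 1124.14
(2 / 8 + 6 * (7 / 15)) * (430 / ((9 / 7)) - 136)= 54473 / 90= 605.26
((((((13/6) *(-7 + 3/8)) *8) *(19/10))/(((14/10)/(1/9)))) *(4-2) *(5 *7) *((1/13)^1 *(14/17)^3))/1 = -6908020/132651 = -52.08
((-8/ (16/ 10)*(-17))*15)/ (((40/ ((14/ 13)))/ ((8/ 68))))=105/ 26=4.04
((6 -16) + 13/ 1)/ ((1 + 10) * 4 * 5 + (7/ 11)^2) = 363/ 26669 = 0.01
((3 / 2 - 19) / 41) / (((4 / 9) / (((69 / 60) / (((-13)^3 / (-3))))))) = -4347 / 2882464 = -0.00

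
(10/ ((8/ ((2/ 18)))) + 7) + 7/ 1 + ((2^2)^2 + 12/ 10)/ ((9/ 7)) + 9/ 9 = 1711/ 60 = 28.52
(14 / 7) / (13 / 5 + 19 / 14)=0.51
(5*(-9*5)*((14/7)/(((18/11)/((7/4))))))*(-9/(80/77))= 266805/64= 4168.83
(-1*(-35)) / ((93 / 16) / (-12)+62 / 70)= 78400 / 899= 87.21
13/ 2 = 6.50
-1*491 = -491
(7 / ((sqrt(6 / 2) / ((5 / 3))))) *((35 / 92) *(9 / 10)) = 245 *sqrt(3) / 184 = 2.31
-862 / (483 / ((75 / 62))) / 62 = -10775 / 309442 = -0.03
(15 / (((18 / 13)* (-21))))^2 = 4225 / 15876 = 0.27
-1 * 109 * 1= -109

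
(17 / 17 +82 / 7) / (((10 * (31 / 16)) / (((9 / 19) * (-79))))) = -506232 / 20615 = -24.56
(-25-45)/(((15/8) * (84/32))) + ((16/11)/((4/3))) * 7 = -652/99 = -6.59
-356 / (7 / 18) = -6408 / 7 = -915.43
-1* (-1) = 1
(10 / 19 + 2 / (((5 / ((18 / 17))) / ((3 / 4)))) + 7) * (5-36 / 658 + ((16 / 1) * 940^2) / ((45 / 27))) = 35353396667156 / 531335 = 66536924.29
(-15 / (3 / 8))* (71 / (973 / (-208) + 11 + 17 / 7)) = -4135040 / 12741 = -324.55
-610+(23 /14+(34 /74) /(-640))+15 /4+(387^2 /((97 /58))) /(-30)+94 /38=-1095880449813 /305495680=-3587.22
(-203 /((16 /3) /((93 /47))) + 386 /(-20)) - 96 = -716713 /3760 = -190.62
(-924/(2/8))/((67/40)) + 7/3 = -443051/201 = -2204.23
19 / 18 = 1.06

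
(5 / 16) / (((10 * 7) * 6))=1 / 1344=0.00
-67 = -67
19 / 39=0.49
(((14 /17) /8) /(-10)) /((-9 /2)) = 7 /3060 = 0.00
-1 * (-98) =98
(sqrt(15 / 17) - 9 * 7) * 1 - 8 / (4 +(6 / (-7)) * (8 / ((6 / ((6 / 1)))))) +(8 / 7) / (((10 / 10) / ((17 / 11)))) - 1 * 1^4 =-22882 / 385 +sqrt(255) / 17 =-58.49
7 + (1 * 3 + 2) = 12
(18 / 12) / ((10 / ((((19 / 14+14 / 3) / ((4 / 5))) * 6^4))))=20493 / 14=1463.79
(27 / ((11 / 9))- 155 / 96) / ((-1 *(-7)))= 3089 / 1056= 2.93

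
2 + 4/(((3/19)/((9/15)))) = 86/5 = 17.20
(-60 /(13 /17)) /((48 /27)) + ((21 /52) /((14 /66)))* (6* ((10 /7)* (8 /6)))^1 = -22.38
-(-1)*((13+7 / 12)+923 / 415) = 78721 / 4980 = 15.81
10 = 10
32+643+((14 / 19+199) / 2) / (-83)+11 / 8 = 8517967 / 12616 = 675.17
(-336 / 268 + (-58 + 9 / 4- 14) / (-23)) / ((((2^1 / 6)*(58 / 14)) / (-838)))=-96481035 / 89378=-1079.47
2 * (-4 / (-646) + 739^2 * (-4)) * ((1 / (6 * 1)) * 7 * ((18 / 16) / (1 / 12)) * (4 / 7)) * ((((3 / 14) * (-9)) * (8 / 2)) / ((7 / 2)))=1371663713520 / 15827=86666058.86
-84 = -84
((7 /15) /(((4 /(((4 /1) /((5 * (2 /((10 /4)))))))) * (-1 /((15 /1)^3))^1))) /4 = -1575 /16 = -98.44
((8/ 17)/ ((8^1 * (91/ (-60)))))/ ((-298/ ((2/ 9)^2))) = 40/ 6223581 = 0.00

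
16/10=8/5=1.60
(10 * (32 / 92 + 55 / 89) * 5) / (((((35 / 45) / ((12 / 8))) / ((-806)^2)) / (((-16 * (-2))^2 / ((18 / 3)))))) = 147954858854400 / 14329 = 10325553692.12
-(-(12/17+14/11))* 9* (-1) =-3330/187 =-17.81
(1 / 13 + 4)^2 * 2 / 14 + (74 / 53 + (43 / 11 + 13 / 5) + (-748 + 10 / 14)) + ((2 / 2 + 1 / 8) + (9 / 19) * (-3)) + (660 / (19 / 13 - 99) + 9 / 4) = -17608639278961 / 23737124840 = -741.82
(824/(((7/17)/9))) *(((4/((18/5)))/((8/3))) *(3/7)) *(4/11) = 630360/539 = 1169.50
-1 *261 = -261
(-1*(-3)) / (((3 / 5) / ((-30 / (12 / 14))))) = -175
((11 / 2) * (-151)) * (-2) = 1661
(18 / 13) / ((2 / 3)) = 27 / 13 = 2.08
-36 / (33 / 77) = -84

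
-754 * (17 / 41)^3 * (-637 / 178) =1179852037 / 6133969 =192.35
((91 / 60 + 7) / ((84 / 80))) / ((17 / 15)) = 365 / 51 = 7.16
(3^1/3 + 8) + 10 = 19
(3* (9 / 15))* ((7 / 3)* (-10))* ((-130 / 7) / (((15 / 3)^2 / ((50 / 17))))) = 1560 / 17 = 91.76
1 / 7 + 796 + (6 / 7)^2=39047 / 49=796.88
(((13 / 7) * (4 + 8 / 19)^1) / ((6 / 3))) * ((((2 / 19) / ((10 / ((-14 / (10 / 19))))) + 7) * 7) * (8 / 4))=183456 / 475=386.22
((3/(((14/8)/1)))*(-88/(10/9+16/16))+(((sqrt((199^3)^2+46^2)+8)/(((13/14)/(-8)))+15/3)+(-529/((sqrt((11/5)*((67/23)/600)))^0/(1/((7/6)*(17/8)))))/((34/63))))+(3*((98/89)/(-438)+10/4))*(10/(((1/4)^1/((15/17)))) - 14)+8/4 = -67894760.60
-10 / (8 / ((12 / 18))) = -5 / 6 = -0.83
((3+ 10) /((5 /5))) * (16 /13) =16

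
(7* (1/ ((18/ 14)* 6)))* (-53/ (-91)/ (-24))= -371/ 16848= -0.02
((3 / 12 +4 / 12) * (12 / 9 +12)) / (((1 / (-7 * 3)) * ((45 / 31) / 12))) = -12152 / 9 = -1350.22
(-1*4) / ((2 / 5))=-10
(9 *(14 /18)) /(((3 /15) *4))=35 /4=8.75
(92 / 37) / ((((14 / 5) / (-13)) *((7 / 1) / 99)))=-296010 / 1813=-163.27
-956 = -956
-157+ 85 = -72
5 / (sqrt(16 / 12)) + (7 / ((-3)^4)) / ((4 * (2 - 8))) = -7 / 1944 + 5 * sqrt(3) / 2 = 4.33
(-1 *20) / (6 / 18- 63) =15 / 47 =0.32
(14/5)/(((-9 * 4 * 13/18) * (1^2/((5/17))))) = -7/221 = -0.03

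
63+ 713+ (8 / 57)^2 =2521288 / 3249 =776.02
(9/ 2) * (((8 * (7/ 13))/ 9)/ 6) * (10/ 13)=0.28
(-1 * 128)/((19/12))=-1536/19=-80.84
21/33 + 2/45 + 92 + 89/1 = 89932/495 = 181.68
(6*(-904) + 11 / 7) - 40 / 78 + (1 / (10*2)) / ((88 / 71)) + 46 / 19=-5420.48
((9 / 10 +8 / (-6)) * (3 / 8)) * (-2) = 13 / 40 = 0.32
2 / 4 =1 / 2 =0.50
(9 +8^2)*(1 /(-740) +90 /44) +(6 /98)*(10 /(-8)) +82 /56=60071223 /398860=150.61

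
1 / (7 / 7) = 1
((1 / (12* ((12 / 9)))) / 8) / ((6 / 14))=7 / 384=0.02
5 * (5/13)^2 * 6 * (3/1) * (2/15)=300/169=1.78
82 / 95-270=-25568 / 95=-269.14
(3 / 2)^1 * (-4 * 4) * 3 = -72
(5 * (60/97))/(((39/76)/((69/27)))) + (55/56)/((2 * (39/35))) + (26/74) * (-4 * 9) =21461213/6718608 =3.19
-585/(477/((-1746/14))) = 56745/371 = 152.95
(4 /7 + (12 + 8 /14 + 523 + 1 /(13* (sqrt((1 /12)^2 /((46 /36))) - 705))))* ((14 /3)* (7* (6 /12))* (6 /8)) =4461879944571 /679362164 - 7* sqrt(46) /339681082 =6567.75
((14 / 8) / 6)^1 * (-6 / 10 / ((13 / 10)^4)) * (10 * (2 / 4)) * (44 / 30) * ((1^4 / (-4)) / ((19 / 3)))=9625 / 542659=0.02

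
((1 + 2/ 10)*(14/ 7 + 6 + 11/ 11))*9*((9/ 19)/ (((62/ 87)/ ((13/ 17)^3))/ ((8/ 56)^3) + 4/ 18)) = 0.08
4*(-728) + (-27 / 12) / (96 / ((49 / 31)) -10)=-28957369 / 9944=-2912.04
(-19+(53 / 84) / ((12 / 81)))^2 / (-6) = -2725801 / 75264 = -36.22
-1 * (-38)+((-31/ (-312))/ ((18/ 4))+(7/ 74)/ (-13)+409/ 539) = 1085660159/ 27999972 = 38.77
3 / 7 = 0.43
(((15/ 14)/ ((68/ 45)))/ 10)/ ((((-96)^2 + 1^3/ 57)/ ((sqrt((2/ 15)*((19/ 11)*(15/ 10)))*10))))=7695*sqrt(1045)/ 5501077736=0.00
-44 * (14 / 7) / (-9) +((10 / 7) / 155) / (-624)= 1985981 / 203112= 9.78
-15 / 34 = -0.44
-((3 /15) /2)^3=-1 /1000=-0.00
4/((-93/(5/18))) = -10/837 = -0.01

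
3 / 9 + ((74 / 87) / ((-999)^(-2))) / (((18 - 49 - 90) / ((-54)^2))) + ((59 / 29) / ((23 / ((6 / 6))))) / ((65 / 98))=-321952201092259 / 15737865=-20457171.36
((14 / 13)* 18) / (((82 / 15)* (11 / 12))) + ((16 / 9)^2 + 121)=60801271 / 474903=128.03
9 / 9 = 1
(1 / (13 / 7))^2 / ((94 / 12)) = 294 / 7943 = 0.04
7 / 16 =0.44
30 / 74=15 / 37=0.41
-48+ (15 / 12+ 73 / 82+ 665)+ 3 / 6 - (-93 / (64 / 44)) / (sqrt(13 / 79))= 1023 * sqrt(1027) / 208+ 101621 / 164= 777.26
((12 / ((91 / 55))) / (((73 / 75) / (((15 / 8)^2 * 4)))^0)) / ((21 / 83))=18260 / 637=28.67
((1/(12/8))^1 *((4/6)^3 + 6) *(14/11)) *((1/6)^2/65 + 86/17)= 2817598/104247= 27.03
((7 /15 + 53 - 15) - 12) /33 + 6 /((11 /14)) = 4177 /495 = 8.44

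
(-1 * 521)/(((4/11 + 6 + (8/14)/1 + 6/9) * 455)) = -17193/114140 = -0.15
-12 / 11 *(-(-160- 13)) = -2076 / 11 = -188.73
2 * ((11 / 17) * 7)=154 / 17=9.06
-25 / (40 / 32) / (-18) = 10 / 9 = 1.11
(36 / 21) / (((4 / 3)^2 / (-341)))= -9207 / 28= -328.82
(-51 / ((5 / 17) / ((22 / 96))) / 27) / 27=-3179 / 58320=-0.05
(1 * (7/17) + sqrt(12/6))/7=1/17 + sqrt(2)/7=0.26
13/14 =0.93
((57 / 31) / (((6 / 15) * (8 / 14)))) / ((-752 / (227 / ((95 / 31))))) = -4767 / 6016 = -0.79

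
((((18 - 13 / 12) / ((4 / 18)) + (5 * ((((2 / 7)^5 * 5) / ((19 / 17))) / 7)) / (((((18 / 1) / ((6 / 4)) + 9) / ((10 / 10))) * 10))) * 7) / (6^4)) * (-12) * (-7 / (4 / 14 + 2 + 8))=28587659039 / 8513600256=3.36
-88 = -88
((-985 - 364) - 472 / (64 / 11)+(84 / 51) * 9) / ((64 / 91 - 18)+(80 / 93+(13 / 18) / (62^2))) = 151493903379 / 1759341985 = 86.11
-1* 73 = -73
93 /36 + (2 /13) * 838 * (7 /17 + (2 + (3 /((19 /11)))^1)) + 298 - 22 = 40987337 /50388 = 813.43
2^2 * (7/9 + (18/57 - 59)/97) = 11464/16587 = 0.69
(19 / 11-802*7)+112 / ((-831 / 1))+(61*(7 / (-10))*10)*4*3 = -98141501 / 9141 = -10736.41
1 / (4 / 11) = 11 / 4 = 2.75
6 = 6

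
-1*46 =-46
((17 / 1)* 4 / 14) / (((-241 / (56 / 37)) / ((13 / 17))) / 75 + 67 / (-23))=-6099600 / 7144747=-0.85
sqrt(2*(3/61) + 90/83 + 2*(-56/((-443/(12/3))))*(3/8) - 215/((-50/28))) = 59*sqrt(4406396592310)/11214545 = 11.04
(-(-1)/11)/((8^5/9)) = 9/360448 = 0.00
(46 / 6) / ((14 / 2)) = 23 / 21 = 1.10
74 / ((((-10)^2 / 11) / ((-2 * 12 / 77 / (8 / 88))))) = -4884 / 175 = -27.91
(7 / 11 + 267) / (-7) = -2944 / 77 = -38.23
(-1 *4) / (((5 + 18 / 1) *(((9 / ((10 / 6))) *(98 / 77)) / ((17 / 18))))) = -935 / 39123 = -0.02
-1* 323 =-323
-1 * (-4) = 4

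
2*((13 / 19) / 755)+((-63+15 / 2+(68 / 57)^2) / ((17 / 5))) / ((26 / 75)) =-33161215537 / 722815860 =-45.88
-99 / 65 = -1.52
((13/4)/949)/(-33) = -1/9636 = -0.00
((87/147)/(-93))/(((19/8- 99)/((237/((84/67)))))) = 0.01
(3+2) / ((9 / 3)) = 5 / 3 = 1.67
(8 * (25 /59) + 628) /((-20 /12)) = -111756 /295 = -378.83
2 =2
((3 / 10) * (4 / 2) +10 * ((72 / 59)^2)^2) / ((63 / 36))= 13.02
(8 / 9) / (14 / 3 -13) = -8 / 75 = -0.11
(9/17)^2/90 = 9/2890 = 0.00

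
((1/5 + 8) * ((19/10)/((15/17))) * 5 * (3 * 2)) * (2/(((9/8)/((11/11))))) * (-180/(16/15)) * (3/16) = -119187/4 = -29796.75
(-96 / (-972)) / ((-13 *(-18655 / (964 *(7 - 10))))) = -7712 / 6547905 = -0.00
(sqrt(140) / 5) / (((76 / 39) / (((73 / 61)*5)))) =2847*sqrt(35) / 2318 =7.27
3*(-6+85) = 237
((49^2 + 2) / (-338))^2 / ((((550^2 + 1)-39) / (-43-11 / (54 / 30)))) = -10907217 / 1329018028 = -0.01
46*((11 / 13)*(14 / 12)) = 1771 / 39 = 45.41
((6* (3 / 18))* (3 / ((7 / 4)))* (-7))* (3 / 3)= -12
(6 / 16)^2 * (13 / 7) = 117 / 448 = 0.26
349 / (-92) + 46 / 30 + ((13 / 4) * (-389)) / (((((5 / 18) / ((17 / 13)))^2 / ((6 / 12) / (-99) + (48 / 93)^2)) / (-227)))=1576110150083893 / 948218700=1662179.99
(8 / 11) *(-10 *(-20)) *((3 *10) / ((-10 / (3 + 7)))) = -48000 / 11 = -4363.64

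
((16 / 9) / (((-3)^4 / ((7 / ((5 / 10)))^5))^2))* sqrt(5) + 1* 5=5 + 4628074479616* sqrt(5) / 59049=175255964.31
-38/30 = -19/15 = -1.27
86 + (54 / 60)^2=8681 / 100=86.81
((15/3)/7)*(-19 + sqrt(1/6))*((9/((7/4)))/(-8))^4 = -623295/268912 + 10935*sqrt(6)/537824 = -2.27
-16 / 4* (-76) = 304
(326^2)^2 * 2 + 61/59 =1332761404829/59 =22589176353.03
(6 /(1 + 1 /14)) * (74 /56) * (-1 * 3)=-22.20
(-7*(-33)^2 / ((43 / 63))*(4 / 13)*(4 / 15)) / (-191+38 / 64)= 9106944 / 1892215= 4.81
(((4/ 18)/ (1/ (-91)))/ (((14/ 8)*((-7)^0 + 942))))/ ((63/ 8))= -832/ 534681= -0.00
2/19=0.11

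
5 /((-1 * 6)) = -5 /6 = -0.83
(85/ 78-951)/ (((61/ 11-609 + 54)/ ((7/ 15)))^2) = -439297397/ 641100376800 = -0.00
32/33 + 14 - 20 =-166/33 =-5.03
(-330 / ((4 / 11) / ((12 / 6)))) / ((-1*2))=907.50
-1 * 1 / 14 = -1 / 14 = -0.07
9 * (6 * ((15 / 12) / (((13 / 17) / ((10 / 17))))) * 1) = 675 / 13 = 51.92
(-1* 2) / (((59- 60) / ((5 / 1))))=10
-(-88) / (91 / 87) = 7656 / 91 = 84.13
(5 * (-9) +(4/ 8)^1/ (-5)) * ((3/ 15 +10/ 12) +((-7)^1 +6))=-451/ 300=-1.50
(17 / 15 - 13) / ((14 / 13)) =-1157 / 105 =-11.02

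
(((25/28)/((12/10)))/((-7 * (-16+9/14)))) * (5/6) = 125/21672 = 0.01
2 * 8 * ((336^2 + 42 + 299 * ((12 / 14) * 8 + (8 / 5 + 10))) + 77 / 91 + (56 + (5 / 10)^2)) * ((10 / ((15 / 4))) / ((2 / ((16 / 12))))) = 4601495104 / 1365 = 3371058.68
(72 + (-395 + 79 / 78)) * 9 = -75345 / 26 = -2897.88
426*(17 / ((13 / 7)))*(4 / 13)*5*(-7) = -7097160 / 169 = -41995.03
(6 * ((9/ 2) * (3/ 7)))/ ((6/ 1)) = 27/ 14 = 1.93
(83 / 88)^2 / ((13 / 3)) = 20667 / 100672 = 0.21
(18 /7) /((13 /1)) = 18 /91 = 0.20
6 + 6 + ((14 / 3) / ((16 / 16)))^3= 3068 / 27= 113.63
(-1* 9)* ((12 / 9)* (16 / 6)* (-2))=64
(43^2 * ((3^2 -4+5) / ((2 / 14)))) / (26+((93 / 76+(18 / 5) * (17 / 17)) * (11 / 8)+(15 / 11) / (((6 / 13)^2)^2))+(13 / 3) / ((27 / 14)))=350579275200 / 175874803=1993.35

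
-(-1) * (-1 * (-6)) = 6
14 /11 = 1.27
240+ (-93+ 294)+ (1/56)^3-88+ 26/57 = 3538135609/10010112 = 353.46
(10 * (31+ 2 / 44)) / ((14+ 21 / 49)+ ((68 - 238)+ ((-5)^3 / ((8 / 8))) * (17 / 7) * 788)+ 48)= -23905 / 18427783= -0.00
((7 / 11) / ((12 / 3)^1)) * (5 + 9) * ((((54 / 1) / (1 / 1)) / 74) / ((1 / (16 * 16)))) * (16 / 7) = 387072 / 407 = 951.04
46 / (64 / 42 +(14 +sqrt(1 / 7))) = 314916 / 106213-2898 * sqrt(7) / 106213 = 2.89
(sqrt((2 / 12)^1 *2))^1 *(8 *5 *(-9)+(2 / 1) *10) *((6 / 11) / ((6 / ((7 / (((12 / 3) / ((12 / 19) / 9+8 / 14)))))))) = -21760 *sqrt(3) / 1881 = -20.04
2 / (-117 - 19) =-1 / 68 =-0.01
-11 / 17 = -0.65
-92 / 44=-2.09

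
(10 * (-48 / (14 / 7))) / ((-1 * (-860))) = -12 / 43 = -0.28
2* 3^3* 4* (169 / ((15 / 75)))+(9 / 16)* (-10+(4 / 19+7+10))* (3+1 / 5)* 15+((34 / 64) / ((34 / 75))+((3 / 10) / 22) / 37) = 452141349747 / 2474560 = 182715.86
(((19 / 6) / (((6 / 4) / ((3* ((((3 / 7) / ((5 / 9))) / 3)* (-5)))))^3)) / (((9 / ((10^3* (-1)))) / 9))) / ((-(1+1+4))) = -3078000 / 343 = -8973.76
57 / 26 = 2.19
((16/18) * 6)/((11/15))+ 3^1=113/11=10.27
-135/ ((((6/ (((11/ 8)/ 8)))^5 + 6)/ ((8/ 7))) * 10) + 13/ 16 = 126632784028217/ 155855791274960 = 0.81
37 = 37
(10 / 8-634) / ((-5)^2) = -25.31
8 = 8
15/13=1.15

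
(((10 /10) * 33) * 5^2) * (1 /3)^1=275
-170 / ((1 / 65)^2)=-718250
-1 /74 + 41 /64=1485 /2368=0.63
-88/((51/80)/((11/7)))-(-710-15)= 181385/357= 508.08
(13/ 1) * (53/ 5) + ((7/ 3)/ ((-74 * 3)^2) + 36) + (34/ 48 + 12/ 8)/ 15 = 257184517/ 1478520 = 173.95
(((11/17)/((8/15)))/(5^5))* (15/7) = 99/119000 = 0.00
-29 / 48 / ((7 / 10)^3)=-3625 / 2058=-1.76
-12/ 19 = -0.63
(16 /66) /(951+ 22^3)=8 /382767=0.00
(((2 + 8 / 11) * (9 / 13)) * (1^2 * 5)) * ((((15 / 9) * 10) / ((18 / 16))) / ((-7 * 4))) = -5000 / 1001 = -5.00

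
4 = 4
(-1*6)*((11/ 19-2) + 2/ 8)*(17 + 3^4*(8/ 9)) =23763/ 38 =625.34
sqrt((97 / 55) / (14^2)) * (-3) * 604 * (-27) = 24462 * sqrt(5335) / 385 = 4640.86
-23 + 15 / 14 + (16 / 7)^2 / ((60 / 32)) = -28139 / 1470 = -19.14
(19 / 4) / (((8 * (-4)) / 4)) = -19 / 32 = -0.59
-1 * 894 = -894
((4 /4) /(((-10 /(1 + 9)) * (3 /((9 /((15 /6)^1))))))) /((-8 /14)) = 21 /10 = 2.10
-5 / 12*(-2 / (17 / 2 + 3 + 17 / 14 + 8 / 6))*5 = 35 / 118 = 0.30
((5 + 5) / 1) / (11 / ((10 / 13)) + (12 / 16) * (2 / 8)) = 800 / 1159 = 0.69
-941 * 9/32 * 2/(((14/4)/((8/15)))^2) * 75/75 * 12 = -180672/1225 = -147.49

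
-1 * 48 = -48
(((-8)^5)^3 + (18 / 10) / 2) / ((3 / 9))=-1055531162664933 / 10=-105553116266493.30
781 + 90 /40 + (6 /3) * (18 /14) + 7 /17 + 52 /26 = 375199 /476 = 788.23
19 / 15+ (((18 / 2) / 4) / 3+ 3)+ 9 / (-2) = 31 / 60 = 0.52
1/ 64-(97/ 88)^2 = -1161/ 968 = -1.20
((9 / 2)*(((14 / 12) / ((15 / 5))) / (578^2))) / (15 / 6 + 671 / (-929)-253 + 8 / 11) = -71533 / 3420764251656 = -0.00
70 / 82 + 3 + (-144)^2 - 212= 20527.85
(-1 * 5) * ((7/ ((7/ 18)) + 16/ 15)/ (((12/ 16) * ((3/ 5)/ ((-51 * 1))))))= 10804.44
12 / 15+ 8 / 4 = 14 / 5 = 2.80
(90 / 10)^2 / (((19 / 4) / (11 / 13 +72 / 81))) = 7308 / 247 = 29.59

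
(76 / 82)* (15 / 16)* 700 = 49875 / 82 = 608.23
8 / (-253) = -8 / 253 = -0.03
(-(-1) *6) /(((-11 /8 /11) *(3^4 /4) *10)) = -0.24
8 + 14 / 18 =79 / 9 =8.78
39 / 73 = 0.53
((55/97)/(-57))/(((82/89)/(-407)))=1992265/453378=4.39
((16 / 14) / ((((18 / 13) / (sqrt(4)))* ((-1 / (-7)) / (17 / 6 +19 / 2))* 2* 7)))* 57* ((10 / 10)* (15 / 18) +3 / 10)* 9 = 621452 / 105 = 5918.59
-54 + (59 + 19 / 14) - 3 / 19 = 6.20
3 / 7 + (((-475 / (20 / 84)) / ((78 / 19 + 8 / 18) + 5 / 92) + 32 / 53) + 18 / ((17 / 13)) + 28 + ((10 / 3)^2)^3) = 981.23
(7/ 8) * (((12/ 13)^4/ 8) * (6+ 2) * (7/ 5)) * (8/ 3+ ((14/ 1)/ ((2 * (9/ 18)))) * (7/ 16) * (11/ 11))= 7.82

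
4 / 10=2 / 5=0.40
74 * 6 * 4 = 1776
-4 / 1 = -4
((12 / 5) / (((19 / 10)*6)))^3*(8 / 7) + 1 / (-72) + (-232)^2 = 186066112115 / 3456936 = 53824.00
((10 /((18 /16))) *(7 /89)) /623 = 80 /71289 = 0.00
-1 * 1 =-1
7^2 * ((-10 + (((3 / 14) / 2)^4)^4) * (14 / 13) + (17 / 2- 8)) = -1361073979848650342213823 / 2704878351759146221568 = -503.19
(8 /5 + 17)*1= 93 /5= 18.60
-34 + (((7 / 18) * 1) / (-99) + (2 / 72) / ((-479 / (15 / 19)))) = -1102951675 / 32435964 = -34.00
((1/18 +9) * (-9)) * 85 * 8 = -55420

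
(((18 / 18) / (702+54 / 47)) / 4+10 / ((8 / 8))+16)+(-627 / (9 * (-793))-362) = -35213047369 / 104828256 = -335.91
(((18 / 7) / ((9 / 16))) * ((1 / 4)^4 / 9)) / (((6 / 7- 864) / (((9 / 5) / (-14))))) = 1 / 3383520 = 0.00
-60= -60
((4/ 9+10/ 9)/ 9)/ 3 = 14/ 243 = 0.06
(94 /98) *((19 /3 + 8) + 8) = 3149 /147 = 21.42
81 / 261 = 9 / 29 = 0.31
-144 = -144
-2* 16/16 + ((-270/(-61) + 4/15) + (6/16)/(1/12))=13163/1830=7.19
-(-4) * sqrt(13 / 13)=4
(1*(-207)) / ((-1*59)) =207 / 59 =3.51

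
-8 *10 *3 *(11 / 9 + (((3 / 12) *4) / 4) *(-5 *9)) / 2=3610 / 3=1203.33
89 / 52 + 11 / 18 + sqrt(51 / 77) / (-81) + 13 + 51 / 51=7639 / 468-sqrt(3927) / 6237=16.31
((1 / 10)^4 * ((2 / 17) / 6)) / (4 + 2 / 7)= 7 / 15300000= 0.00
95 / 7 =13.57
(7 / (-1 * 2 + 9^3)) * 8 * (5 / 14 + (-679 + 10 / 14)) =-37964 / 727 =-52.22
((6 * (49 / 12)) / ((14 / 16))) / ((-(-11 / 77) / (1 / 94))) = 98 / 47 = 2.09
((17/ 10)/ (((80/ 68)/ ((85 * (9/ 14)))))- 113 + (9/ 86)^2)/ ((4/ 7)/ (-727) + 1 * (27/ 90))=-25616678869/ 225237784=-113.73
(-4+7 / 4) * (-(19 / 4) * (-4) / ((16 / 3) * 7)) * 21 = -1539 / 64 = -24.05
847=847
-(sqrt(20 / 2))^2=-10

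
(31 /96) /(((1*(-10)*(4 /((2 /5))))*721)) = -31 /6921600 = -0.00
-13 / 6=-2.17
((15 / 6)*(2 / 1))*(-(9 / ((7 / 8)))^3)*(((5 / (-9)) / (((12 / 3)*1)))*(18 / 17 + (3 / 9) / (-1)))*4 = 12787200 / 5831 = 2192.97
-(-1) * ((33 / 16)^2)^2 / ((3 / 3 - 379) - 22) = -1185921 / 26214400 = -0.05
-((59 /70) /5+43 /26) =-4146 /2275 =-1.82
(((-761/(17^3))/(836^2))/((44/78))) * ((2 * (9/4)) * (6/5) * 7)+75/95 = 298182047469/377704365280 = 0.79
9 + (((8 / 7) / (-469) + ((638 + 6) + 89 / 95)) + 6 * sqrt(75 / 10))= 3 * sqrt(30) + 203952332 / 311885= 670.37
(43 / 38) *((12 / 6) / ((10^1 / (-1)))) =-43 / 190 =-0.23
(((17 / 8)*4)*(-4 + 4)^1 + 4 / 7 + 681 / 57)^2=2772225 / 17689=156.72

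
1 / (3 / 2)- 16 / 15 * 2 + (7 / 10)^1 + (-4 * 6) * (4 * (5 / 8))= -1823 / 30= -60.77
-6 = -6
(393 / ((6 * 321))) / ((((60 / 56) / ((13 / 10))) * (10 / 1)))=0.02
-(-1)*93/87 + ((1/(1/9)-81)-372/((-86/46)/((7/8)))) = 257315/2494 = 103.17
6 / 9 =2 / 3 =0.67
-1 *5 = -5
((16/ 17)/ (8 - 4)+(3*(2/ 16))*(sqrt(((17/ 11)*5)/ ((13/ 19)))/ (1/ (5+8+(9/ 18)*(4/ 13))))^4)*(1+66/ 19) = 568682346450409615/ 88774671128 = 6405907.67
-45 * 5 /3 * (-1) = 75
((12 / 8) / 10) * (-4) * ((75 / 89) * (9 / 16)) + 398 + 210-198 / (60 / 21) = 3833519 / 7120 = 538.42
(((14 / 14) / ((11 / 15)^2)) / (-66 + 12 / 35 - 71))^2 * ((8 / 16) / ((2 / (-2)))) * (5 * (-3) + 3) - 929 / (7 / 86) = -26759970192498556 / 2344604220343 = -11413.43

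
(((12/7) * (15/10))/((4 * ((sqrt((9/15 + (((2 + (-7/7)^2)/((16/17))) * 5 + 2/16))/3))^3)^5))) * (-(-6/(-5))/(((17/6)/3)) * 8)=-0.00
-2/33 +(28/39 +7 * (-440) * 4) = -1761666/143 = -12319.34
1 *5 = 5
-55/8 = -6.88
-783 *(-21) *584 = 9602712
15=15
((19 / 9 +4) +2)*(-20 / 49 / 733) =-1460 / 323253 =-0.00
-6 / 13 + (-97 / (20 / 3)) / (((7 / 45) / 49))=-238353 / 52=-4583.71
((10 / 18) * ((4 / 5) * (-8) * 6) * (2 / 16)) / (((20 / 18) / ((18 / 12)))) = -18 / 5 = -3.60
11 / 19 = 0.58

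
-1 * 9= -9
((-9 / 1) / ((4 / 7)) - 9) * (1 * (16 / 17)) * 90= -2096.47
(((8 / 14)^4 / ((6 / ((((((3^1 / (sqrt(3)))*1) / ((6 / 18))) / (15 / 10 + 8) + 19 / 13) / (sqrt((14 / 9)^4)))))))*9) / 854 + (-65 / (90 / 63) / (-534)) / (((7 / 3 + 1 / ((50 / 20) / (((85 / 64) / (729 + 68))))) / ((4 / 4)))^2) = 23328*sqrt(3) / 954486337 + 29201703755298869136 / 1853575359131668577951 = 0.02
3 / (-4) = -3 / 4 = -0.75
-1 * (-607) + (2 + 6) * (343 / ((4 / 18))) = 12955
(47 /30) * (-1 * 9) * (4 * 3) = -846 /5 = -169.20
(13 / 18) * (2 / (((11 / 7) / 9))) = 91 / 11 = 8.27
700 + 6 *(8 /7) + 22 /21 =14866 /21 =707.90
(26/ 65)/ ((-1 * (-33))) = 2/ 165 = 0.01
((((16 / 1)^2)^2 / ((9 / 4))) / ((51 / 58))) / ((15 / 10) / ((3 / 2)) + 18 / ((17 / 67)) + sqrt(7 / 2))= 37189844992 / 80714745- 258473984 * sqrt(14) / 80714745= 448.77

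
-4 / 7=-0.57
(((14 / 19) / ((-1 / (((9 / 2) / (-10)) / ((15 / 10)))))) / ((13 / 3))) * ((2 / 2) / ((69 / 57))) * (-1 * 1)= -63 / 1495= -0.04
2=2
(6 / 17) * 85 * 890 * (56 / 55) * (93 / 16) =1738170 / 11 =158015.45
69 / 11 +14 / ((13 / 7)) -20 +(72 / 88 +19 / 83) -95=-1188582 / 11869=-100.14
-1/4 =-0.25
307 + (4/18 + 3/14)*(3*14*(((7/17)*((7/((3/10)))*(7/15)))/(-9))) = 1230487/4131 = 297.87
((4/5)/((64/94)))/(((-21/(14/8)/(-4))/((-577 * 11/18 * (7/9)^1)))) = -2088163/19440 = -107.42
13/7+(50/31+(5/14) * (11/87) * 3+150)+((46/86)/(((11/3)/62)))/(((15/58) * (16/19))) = 11616696529/59531780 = 195.13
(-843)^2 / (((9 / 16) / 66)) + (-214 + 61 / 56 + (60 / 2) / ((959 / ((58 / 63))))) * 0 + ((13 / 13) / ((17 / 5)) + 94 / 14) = 9922555938 / 119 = 83382823.01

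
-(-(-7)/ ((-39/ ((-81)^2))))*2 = 30618/ 13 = 2355.23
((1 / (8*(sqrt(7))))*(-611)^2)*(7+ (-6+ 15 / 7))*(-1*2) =-4106531*sqrt(7) / 98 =-110865.92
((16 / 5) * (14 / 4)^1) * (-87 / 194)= -2436 / 485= -5.02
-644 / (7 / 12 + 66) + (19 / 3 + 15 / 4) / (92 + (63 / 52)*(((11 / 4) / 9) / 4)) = -1756272032 / 183660537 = -9.56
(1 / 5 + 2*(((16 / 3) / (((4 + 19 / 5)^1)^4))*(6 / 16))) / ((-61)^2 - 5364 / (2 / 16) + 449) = -2325941 / 448136656110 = -0.00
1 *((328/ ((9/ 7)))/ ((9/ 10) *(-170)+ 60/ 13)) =-29848/ 17361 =-1.72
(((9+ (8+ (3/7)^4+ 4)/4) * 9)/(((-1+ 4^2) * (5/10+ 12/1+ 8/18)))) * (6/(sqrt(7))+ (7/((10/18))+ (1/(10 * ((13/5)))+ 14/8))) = 9.27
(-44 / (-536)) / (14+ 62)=11 / 10184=0.00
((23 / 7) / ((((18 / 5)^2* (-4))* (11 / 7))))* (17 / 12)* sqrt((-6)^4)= -2.06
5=5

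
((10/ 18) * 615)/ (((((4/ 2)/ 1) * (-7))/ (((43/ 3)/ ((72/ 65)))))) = -2864875/ 9072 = -315.79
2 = 2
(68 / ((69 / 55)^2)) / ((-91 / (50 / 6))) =-5142500 / 1299753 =-3.96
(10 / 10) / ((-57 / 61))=-61 / 57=-1.07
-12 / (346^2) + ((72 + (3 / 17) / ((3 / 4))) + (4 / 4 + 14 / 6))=115346213 / 1526379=75.57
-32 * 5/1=-160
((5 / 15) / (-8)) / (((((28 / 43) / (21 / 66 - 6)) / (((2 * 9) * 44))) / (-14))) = -16125 / 4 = -4031.25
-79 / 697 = -0.11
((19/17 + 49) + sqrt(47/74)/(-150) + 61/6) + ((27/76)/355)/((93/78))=642871528/10663845- sqrt(3478)/11100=60.28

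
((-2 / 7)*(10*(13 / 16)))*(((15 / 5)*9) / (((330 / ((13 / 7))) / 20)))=-7605 / 1078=-7.05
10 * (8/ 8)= 10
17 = 17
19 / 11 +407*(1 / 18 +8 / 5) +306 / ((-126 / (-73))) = 5910071 / 6930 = 852.82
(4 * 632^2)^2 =2552632508416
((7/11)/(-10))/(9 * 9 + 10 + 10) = -7/11110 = -0.00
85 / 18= 4.72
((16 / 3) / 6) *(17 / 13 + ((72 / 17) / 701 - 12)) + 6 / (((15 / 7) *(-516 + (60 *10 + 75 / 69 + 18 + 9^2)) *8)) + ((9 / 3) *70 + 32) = 27451255259489 / 118068392520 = 232.50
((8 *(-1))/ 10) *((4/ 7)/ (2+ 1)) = -16/ 105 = -0.15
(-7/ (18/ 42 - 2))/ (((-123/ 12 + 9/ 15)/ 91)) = -89180/ 2123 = -42.01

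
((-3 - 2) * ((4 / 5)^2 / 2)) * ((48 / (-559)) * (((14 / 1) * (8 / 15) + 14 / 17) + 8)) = 531712 / 237575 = 2.24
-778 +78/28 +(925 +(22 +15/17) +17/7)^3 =858216328.07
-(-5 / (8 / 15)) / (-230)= -15 / 368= -0.04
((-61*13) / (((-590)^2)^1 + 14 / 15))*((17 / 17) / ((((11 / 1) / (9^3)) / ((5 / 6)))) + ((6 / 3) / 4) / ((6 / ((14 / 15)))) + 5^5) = -1248381043 / 172309962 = -7.24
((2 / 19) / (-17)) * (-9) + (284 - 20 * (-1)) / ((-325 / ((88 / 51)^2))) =-43834294 / 16061175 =-2.73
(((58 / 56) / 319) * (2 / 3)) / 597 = 1 / 275814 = 0.00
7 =7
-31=-31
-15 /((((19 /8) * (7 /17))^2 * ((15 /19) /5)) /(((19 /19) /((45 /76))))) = -73984 /441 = -167.76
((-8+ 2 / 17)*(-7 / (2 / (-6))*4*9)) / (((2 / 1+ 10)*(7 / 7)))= -8442 / 17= -496.59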